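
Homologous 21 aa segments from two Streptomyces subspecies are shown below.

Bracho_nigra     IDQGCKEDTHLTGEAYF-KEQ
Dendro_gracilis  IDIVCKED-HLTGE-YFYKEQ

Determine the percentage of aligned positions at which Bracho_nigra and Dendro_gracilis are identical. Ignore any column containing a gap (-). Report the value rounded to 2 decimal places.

Excluding the 3 gap columns leaves 18 comparable sites.
Differing sites — 3:Q/I; 4:G/V.
16 of the 18 comparable sites match, so the percent identity is 16/18 × 100 = 88.89%.

88.89%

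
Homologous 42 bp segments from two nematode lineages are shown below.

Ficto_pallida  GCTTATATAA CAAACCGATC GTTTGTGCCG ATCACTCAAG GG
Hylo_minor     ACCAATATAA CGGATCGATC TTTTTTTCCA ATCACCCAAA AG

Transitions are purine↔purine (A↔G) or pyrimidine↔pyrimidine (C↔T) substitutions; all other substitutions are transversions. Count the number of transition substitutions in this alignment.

Mismatches occur at site 1 (G↔A, transition), site 3 (T↔C, transition), site 4 (T↔A, transversion), site 12 (A↔G, transition), site 13 (A↔G, transition), site 15 (C↔T, transition), site 21 (G↔T, transversion), site 25 (G↔T, transversion), site 27 (G↔T, transversion), site 30 (G↔A, transition), site 36 (T↔C, transition), site 40 (G↔A, transition), site 41 (G↔A, transition).
Of the 13 differences, 9 transitions and 4 transversions, so the answer is 9.

9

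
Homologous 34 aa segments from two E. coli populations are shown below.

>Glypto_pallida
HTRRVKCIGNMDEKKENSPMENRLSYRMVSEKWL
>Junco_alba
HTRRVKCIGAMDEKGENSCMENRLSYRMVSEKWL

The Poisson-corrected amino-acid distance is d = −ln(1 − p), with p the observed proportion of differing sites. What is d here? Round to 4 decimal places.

0.0924

Differing sites — 10:N/A; 15:K/G; 19:P/C.
p = 3/34 = 0.088235.
d = −ln(1 − 0.088235) = −ln(0.911765) = 0.0924.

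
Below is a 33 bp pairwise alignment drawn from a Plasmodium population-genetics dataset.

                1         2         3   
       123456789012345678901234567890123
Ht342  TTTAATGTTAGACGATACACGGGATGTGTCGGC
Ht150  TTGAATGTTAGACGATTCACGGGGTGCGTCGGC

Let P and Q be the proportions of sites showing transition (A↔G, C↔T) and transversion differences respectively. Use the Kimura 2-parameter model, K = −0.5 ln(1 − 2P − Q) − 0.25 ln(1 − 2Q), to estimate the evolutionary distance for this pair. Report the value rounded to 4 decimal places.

0.1326

The sequences differ at positions 3 (T/G, transversion), 17 (A/T, transversion), 24 (A/G, transition), 27 (T/C, transition).
Of the 4 differences, 2 transitions and 2 transversions over 33 sites: P = 2/33 = 0.060606, Q = 2/33 = 0.060606.
d = −0.5·ln(0.818182) − 0.25·ln(0.878788) = −0.5·(-0.200670) − 0.25·(-0.129212) = 0.1326.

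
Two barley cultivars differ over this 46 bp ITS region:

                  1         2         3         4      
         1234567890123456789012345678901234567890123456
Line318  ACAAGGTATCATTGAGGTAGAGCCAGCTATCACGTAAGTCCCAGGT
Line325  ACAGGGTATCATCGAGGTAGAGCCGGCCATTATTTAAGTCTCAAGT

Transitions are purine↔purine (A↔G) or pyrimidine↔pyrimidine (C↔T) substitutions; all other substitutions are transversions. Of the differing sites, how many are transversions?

1

Differing sites — 4:A/G (Ti); 13:T/C (Ti); 25:A/G (Ti); 28:T/C (Ti); 31:C/T (Ti); 33:C/T (Ti); 34:G/T (Tv); 41:C/T (Ti); 44:G/A (Ti).
Of the 9 differences, 8 transitions and 1 transversion, so the answer is 1.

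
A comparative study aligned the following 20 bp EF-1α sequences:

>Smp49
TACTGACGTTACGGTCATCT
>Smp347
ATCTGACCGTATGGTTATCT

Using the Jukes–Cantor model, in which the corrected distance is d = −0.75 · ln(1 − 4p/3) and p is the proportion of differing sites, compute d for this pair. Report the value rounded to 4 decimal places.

0.3831

Mismatches occur at site 1 (T→A), site 2 (A→T), site 8 (G→C), site 9 (T→G), site 12 (C→T), site 16 (C→T).
p = 6/20 = 0.300000.
d = −0.75 · ln(1 − (4/3)·0.300000) = −0.75 · ln(0.600000) = −0.75 · (-0.510826) = 0.3831.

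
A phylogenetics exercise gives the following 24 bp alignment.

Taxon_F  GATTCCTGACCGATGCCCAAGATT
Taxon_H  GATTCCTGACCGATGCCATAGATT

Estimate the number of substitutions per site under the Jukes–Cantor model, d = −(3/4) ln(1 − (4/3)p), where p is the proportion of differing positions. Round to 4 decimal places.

0.0883

The sequences differ at positions 18 (C/A), 19 (A/T).
p = 2/24 = 0.083333.
d = −0.75 · ln(1 − (4/3)·0.083333) = −0.75 · ln(0.888889) = −0.75 · (-0.117783) = 0.0883.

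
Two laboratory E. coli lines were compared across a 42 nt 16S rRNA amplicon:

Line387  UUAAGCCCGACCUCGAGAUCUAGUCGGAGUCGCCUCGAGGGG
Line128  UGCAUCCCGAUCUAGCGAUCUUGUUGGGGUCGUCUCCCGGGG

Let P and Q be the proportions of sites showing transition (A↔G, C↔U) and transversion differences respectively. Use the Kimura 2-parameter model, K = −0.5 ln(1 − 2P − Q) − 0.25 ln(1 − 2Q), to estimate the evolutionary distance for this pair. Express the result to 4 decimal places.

Differing sites — 2:U/G (Tv); 3:A/C (Tv); 5:G/U (Tv); 11:C/U (Ti); 14:C/A (Tv); 16:A/C (Tv); 22:A/U (Tv); 25:C/U (Ti); 28:A/G (Ti); 33:C/U (Ti); 37:G/C (Tv); 38:A/C (Tv).
Of the 12 differences, 4 transitions and 8 transversions over 42 sites: P = 4/42 = 0.095238, Q = 8/42 = 0.190476.
d = −0.5·ln(0.619048) − 0.25·ln(0.619048) = −0.5·(-0.479572) − 0.25·(-0.479572) = 0.3597.

0.3597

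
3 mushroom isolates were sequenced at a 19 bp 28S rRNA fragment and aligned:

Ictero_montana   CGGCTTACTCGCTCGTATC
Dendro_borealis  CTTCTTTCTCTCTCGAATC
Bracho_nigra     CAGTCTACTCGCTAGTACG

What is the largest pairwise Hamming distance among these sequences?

10

Pairwise Hamming distances:
  Ictero_montana vs Dendro_borealis: 5
  Ictero_montana vs Bracho_nigra: 6
  Dendro_borealis vs Bracho_nigra: 10
The largest is 10, between Dendro_borealis and Bracho_nigra.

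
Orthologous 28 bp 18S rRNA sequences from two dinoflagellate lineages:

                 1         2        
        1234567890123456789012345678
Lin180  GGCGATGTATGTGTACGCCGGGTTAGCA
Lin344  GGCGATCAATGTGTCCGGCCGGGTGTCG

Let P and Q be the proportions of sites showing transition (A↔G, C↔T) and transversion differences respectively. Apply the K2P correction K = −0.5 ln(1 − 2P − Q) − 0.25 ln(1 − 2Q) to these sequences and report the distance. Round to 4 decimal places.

0.4228

Differing sites — 7:G/C (Tv); 8:T/A (Tv); 15:A/C (Tv); 18:C/G (Tv); 20:G/C (Tv); 23:T/G (Tv); 25:A/G (Ti); 26:G/T (Tv); 28:A/G (Ti).
Of the 9 differences, 2 transitions and 7 transversions over 28 sites: P = 2/28 = 0.071429, Q = 7/28 = 0.250000.
d = −0.5·ln(0.607142) − 0.25·ln(0.500000) = −0.5·(-0.498993) − 0.25·(-0.693147) = 0.4228.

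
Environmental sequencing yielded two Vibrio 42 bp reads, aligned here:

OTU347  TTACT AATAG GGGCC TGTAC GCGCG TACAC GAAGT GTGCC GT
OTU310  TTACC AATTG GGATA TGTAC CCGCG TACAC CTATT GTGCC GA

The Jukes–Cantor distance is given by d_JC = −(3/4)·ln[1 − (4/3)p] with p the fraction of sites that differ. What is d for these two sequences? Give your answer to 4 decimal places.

0.2865

Differing sites — 5:T/C; 9:A/T; 13:G/A; 14:C/T; 15:C/A; 21:G/C; 31:G/C; 32:A/T; 34:G/T; 42:T/A.
p = 10/42 = 0.238095.
d = −0.75 · ln(1 − (4/3)·0.238095) = −0.75 · ln(0.682540) = −0.75 · (-0.381934) = 0.2865.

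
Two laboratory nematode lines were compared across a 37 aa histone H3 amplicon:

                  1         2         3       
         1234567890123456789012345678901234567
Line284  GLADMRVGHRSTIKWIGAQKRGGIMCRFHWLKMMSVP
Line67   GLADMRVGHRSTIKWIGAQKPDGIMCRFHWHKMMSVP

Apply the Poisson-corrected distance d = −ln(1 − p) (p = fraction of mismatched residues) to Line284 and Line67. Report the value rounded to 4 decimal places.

0.0846

Differing sites — 21:R/P; 22:G/D; 31:L/H.
p = 3/37 = 0.081081.
d = −ln(1 − 0.081081) = −ln(0.918919) = 0.0846.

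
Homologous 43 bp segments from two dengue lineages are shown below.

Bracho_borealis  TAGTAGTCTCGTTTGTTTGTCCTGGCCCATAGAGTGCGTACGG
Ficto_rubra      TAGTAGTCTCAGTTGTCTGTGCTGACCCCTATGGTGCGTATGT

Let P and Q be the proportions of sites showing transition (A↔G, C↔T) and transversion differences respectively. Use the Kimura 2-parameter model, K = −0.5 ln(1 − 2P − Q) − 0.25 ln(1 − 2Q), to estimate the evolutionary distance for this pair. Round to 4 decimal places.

The sequences differ at positions 11 (G/A, transition), 12 (T/G, transversion), 17 (T/C, transition), 21 (C/G, transversion), 25 (G/A, transition), 29 (A/C, transversion), 32 (G/T, transversion), 33 (A/G, transition), 41 (C/T, transition), 43 (G/T, transversion).
Of the 10 differences, 5 transitions and 5 transversions over 43 sites: P = 5/43 = 0.116279, Q = 5/43 = 0.116279.
d = −0.5·ln(0.651163) − 0.25·ln(0.767442) = −0.5·(-0.428995) − 0.25·(-0.264692) = 0.2807.

0.2807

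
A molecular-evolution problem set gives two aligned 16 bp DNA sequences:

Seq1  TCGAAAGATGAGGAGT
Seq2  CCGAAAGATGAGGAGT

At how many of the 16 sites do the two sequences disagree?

1

A single mismatch occurs at site 1 (T/C).
That gives 1 mismatch out of 16 aligned sites, so the Hamming distance is 1.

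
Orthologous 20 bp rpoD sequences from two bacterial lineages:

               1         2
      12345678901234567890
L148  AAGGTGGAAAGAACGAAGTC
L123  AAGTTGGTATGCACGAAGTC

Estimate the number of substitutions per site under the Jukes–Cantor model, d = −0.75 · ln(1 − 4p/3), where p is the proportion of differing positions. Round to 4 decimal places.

The sequences differ at positions 4 (G/T), 8 (A/T), 10 (A/T), 12 (A/C).
p = 4/20 = 0.200000.
d = −0.75 · ln(1 − (4/3)·0.200000) = −0.75 · ln(0.733333) = −0.75 · (-0.310155) = 0.2326.

0.2326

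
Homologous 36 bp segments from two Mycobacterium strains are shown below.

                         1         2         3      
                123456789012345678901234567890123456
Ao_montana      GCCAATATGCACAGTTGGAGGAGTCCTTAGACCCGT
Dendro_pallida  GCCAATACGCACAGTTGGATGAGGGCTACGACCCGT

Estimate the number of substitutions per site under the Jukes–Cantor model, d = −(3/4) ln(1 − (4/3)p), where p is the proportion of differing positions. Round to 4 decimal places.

The sequences differ at positions 8 (T/C), 20 (G/T), 24 (T/G), 25 (C/G), 28 (T/A), 29 (A/C).
p = 6/36 = 0.166667.
d = −0.75 · ln(1 − (4/3)·0.166667) = −0.75 · ln(0.777777) = −0.75 · (-0.251315) = 0.1885.

0.1885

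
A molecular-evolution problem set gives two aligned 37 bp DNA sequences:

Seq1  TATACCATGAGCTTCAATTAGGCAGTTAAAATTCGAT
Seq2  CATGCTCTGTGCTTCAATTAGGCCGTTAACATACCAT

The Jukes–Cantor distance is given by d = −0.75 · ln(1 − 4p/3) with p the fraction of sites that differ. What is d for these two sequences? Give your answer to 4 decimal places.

Mismatches occur at site 1 (T↔C), site 4 (A↔G), site 6 (C↔T), site 7 (A↔C), site 10 (A↔T), site 24 (A↔C), site 30 (A↔C), site 33 (T↔A), site 35 (G↔C).
p = 9/37 = 0.243243.
d = −0.75 · ln(1 − (4/3)·0.243243) = −0.75 · ln(0.675676) = −0.75 · (-0.392042) = 0.2940.

0.2940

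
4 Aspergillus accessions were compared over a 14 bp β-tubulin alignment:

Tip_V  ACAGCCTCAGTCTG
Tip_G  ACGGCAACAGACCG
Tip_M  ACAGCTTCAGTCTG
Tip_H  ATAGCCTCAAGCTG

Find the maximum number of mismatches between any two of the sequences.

Pairwise Hamming distances:
  Tip_V vs Tip_G: 5
  Tip_V vs Tip_M: 1
  Tip_V vs Tip_H: 3
  Tip_G vs Tip_M: 5
  Tip_G vs Tip_H: 7
  Tip_M vs Tip_H: 4
The largest is 7, between Tip_G and Tip_H.

7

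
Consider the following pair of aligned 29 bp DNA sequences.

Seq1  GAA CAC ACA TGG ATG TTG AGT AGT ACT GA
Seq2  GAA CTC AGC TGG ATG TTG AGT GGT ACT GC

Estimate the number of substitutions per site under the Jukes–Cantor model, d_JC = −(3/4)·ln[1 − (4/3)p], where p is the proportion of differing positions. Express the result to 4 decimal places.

Differing sites — 5:A/T; 8:C/G; 9:A/C; 22:A/G; 29:A/C.
p = 5/29 = 0.172414.
d = −0.75 · ln(1 − (4/3)·0.172414) = −0.75 · ln(0.770115) = −0.75 · (-0.261215) = 0.1959.

0.1959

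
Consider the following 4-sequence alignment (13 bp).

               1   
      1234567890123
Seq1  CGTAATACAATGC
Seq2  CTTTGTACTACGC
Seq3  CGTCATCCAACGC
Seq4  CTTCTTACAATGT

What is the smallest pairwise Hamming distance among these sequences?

3

Pairwise Hamming distances:
  Seq1 vs Seq2: 5
  Seq1 vs Seq3: 3
  Seq1 vs Seq4: 4
  Seq2 vs Seq3: 5
  Seq2 vs Seq4: 5
  Seq3 vs Seq4: 5
The smallest is 3, between Seq1 and Seq3.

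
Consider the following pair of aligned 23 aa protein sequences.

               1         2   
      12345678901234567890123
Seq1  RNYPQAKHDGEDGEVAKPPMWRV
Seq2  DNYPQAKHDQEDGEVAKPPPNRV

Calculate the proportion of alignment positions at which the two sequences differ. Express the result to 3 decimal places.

Mismatches occur at site 1 (R/D), site 10 (G/Q), site 20 (M/P), site 21 (W/N).
There are 4 differences over 23 sites, so p = 4/23 = 0.174.

0.174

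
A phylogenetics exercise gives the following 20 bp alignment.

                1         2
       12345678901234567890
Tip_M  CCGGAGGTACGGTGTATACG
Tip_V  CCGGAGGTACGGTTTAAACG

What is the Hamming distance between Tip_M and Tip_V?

2

The sequences differ at positions 14 (G/T), 17 (T/A).
That gives 2 mismatches out of 20 aligned sites, so the Hamming distance is 2.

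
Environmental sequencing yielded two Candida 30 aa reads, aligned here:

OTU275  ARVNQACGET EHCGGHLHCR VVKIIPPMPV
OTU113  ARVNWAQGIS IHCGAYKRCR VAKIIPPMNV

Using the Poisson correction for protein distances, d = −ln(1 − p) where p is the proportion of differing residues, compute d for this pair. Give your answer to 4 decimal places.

0.4568

Differing sites — 5:Q/W; 7:C/Q; 9:E/I; 10:T/S; 11:E/I; 15:G/A; 16:H/Y; 17:L/K; 18:H/R; 22:V/A; 29:P/N.
p = 11/30 = 0.366667.
d = −ln(1 − 0.366667) = −ln(0.633333) = 0.4568.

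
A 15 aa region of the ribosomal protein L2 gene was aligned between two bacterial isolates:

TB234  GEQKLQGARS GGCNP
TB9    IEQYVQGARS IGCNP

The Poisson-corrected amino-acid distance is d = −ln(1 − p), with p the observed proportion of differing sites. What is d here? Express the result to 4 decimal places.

0.3102

The sequences differ at positions 1 (G/I), 4 (K/Y), 5 (L/V), 11 (G/I).
p = 4/15 = 0.266667.
d = −ln(1 − 0.266667) = −ln(0.733333) = 0.3102.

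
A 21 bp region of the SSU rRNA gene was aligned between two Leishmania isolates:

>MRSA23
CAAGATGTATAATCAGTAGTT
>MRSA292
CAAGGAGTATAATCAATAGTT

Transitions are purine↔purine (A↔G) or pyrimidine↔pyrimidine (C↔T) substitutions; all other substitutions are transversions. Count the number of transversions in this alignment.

Differing sites — 5:A/G (Ti); 6:T/A (Tv); 16:G/A (Ti).
Of the 3 differences, 2 transitions and 1 transversion, so the answer is 1.

1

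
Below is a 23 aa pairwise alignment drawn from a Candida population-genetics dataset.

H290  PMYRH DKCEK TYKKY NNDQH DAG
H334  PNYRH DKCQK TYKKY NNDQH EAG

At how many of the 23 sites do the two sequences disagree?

3

The sequences differ at positions 2 (M/N), 9 (E/Q), 21 (D/E).
That gives 3 mismatches out of 23 aligned sites, so the Hamming distance is 3.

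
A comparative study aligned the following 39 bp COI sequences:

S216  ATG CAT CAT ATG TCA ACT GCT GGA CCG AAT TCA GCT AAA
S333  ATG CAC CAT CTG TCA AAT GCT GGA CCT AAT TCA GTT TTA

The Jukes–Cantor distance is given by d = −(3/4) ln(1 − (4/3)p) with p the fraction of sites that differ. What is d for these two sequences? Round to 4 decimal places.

0.2052

Mismatches occur at site 6 (T↔C), site 10 (A↔C), site 17 (C↔A), site 27 (G↔T), site 35 (C↔T), site 37 (A↔T), site 38 (A↔T).
p = 7/39 = 0.179487.
d = −0.75 · ln(1 − (4/3)·0.179487) = −0.75 · ln(0.760684) = −0.75 · (-0.273537) = 0.2052.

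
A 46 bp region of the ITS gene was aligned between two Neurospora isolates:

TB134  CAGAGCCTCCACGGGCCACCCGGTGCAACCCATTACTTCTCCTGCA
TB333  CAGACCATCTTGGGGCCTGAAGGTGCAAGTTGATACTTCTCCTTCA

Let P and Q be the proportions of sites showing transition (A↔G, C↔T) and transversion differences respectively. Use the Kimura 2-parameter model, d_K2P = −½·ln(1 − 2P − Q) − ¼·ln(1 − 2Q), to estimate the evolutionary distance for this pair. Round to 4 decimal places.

0.4290

The sequences differ at positions 5 (G/C, transversion), 7 (C/A, transversion), 10 (C/T, transition), 11 (A/T, transversion), 12 (C/G, transversion), 18 (A/T, transversion), 19 (C/G, transversion), 20 (C/A, transversion), 21 (C/A, transversion), 29 (C/G, transversion), 30 (C/T, transition), 31 (C/T, transition), 32 (A/G, transition), 33 (T/A, transversion), 44 (G/T, transversion).
Of the 15 differences, 4 transitions and 11 transversions over 46 sites: P = 4/46 = 0.086957, Q = 11/46 = 0.239130.
d = −0.5·ln(0.586956) − 0.25·ln(0.521740) = −0.5·(-0.532805) − 0.25·(-0.650586) = 0.4290.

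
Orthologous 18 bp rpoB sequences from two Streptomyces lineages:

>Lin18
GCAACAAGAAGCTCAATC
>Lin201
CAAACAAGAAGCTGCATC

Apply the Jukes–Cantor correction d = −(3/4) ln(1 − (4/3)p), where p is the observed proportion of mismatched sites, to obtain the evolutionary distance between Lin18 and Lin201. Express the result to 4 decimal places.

0.2635

Differing sites — 1:G/C; 2:C/A; 14:C/G; 15:A/C.
p = 4/18 = 0.222222.
d = −0.75 · ln(1 − (4/3)·0.222222) = −0.75 · ln(0.703704) = −0.75 · (-0.351397) = 0.2635.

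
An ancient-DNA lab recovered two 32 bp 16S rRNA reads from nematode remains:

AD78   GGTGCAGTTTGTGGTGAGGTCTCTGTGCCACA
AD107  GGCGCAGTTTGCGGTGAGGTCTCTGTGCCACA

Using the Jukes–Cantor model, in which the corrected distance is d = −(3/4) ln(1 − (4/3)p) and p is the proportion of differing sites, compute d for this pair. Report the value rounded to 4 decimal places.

0.0653

Differing sites — 3:T/C; 12:T/C.
p = 2/32 = 0.062500.
d = −0.75 · ln(1 − (4/3)·0.062500) = −0.75 · ln(0.916667) = −0.75 · (-0.087011) = 0.0653.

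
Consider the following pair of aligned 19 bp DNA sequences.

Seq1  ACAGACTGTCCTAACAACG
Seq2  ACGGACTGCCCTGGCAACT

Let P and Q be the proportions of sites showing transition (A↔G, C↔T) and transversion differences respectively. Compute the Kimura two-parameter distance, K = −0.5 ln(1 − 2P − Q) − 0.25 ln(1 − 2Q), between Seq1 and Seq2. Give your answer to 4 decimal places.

Mismatches occur at site 3 (A↔G, transition), site 9 (T↔C, transition), site 13 (A↔G, transition), site 14 (A↔G, transition), site 19 (G↔T, transversion).
Of the 5 differences, 4 transitions and 1 transversion over 19 sites: P = 4/19 = 0.210526, Q = 1/19 = 0.052632.
d = −0.5·ln(0.526316) − 0.25·ln(0.894736) = −0.5·(-0.641853) − 0.25·(-0.111227) = 0.3487.

0.3487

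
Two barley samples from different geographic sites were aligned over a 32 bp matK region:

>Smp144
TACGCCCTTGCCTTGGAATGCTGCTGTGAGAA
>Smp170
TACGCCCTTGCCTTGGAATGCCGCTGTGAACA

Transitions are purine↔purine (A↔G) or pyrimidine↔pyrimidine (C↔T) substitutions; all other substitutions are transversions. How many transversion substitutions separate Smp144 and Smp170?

Differing sites — 22:T/C (Ti); 30:G/A (Ti); 31:A/C (Tv).
Of the 3 differences, 2 transitions and 1 transversion, so the answer is 1.

1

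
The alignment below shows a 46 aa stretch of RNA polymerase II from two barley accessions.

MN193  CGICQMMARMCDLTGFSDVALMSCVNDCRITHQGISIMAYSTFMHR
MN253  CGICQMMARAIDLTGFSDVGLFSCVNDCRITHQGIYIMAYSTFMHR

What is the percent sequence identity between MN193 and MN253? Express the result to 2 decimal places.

Mismatches occur at site 10 (M/A), site 11 (C/I), site 20 (A/G), site 22 (M/F), site 36 (S/Y).
41 of the 46 sites match, so the percent identity is 41/46 × 100 = 89.13%.

89.13%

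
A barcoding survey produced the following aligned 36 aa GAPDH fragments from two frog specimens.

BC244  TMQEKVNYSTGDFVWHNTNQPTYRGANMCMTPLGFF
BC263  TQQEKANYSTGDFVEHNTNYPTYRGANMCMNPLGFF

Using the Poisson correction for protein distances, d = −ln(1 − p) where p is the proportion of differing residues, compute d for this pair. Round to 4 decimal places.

Mismatches occur at site 2 (M/Q), site 6 (V/A), site 15 (W/E), site 20 (Q/Y), site 31 (T/N).
p = 5/36 = 0.138889.
d = −ln(1 − 0.138889) = −ln(0.861111) = 0.1495.

0.1495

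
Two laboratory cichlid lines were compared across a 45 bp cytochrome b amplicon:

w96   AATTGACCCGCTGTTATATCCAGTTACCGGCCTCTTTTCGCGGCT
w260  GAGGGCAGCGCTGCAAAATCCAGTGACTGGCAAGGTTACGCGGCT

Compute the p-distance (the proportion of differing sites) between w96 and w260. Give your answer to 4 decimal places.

0.3556

Mismatches occur at site 1 (A/G), site 3 (T/G), site 4 (T/G), site 6 (A/C), site 7 (C/A), site 8 (C/G), site 14 (T/C), site 15 (T/A), site 17 (T/A), site 25 (T/G), site 28 (C/T), site 32 (C/A), site 33 (T/A), site 34 (C/G), site 35 (T/G), site 38 (T/A).
There are 16 differences over 45 sites, so p = 16/45 = 0.3556.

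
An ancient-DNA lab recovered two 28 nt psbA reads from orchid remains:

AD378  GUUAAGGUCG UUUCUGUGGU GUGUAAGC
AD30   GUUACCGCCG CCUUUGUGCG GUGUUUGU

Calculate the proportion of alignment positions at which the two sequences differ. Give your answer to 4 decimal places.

0.3929

Differing sites — 5:A/C; 6:G/C; 8:U/C; 11:U/C; 12:U/C; 14:C/U; 19:G/C; 20:U/G; 25:A/U; 26:A/U; 28:C/U.
There are 11 differences over 28 sites, so p = 11/28 = 0.3929.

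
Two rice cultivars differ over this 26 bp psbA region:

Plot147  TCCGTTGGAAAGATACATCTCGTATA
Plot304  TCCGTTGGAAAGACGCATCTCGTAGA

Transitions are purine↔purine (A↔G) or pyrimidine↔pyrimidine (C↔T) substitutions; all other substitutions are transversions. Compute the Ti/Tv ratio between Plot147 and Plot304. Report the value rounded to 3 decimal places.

2.000

The sequences differ at positions 14 (T/C, transition), 15 (A/G, transition), 25 (T/G, transversion).
Of the 3 differences, 2 transitions and 1 transversion, so Ti/Tv = 2/1 = 2.000.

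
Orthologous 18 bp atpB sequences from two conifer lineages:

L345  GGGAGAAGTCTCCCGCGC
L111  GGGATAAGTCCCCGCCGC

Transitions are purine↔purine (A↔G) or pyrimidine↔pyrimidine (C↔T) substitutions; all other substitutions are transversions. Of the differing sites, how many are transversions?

The sequences differ at positions 5 (G/T, transversion), 11 (T/C, transition), 14 (C/G, transversion), 15 (G/C, transversion).
Of the 4 differences, 1 transition and 3 transversions, so the answer is 3.

3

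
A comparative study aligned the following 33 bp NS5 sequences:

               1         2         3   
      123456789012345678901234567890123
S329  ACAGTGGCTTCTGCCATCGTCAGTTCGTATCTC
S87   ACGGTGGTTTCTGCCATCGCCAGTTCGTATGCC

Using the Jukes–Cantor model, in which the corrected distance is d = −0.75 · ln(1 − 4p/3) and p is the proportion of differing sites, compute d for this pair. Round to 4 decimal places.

The sequences differ at positions 3 (A/G), 8 (C/T), 20 (T/C), 31 (C/G), 32 (T/C).
p = 5/33 = 0.151515.
d = −0.75 · ln(1 − (4/3)·0.151515) = −0.75 · ln(0.797980) = −0.75 · (-0.225672) = 0.1693.

0.1693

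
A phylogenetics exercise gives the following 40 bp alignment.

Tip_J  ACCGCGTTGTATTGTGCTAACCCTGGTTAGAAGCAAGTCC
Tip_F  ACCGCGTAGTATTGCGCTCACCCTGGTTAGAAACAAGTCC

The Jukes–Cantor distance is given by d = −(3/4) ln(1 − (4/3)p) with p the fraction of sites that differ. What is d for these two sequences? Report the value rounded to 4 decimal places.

0.1073

Mismatches occur at site 8 (T/A), site 15 (T/C), site 19 (A/C), site 33 (G/A).
p = 4/40 = 0.100000.
d = −0.75 · ln(1 − (4/3)·0.100000) = −0.75 · ln(0.866667) = −0.75 · (-0.143100) = 0.1073.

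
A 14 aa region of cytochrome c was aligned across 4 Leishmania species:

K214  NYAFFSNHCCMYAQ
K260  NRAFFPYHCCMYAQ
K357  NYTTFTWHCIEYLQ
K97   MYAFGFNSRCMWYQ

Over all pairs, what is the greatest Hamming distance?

12

Pairwise Hamming distances:
  K214 vs K260: 3
  K214 vs K357: 7
  K214 vs K97: 7
  K260 vs K357: 8
  K260 vs K97: 9
  K357 vs K97: 12
The largest is 12, between K357 and K97.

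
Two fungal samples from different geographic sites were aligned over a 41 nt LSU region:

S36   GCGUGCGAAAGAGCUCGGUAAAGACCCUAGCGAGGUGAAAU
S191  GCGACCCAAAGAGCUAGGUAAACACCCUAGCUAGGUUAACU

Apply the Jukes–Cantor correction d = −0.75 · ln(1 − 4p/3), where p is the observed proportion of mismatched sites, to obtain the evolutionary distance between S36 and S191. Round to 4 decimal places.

0.2260

The sequences differ at positions 4 (U/A), 5 (G/C), 7 (G/C), 16 (C/A), 23 (G/C), 32 (G/U), 37 (G/U), 40 (A/C).
p = 8/41 = 0.195122.
d = −0.75 · ln(1 − (4/3)·0.195122) = −0.75 · ln(0.739837) = −0.75 · (-0.301325) = 0.2260.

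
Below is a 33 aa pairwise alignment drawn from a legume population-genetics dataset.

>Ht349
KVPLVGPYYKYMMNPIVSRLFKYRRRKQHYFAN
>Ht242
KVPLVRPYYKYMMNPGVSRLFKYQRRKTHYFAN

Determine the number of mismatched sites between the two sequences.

Mismatches occur at site 6 (G→R), site 16 (I→G), site 24 (R→Q), site 28 (Q→T).
That gives 4 mismatches out of 33 aligned sites, so the Hamming distance is 4.

4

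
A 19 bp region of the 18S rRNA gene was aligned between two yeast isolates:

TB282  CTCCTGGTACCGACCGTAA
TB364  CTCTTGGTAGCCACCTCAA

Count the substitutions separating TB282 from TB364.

Differing sites — 4:C/T; 10:C/G; 12:G/C; 16:G/T; 17:T/C.
That gives 5 mismatches out of 19 aligned sites, so the Hamming distance is 5.

5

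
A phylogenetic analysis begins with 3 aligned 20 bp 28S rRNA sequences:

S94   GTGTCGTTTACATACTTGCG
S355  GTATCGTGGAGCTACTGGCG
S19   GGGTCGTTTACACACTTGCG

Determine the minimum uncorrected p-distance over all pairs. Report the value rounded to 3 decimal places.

0.100

Pairwise Hamming distances:
  S94 vs S355: 6
  S94 vs S19: 2
  S355 vs S19: 8
The smallest is 2 mismatches, between S94 and S19; p = 2/20 = 0.100.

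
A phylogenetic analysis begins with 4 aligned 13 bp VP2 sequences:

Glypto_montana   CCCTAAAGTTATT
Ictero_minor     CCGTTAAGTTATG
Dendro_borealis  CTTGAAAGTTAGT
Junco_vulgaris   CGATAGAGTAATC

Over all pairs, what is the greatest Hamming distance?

7

Pairwise Hamming distances:
  Glypto_montana vs Ictero_minor: 3
  Glypto_montana vs Dendro_borealis: 4
  Glypto_montana vs Junco_vulgaris: 5
  Ictero_minor vs Dendro_borealis: 6
  Ictero_minor vs Junco_vulgaris: 6
  Dendro_borealis vs Junco_vulgaris: 7
The largest is 7, between Dendro_borealis and Junco_vulgaris.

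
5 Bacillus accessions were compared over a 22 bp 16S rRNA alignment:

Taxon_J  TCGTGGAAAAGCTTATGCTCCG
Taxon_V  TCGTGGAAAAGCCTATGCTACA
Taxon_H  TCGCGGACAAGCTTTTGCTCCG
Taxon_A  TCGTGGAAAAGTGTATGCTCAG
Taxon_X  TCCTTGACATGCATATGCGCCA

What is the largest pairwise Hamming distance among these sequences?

9

Pairwise Hamming distances:
  Taxon_J vs Taxon_V: 3
  Taxon_J vs Taxon_H: 3
  Taxon_J vs Taxon_A: 3
  Taxon_J vs Taxon_X: 7
  Taxon_V vs Taxon_H: 6
  Taxon_V vs Taxon_A: 5
  Taxon_V vs Taxon_X: 7
  Taxon_H vs Taxon_A: 6
  Taxon_H vs Taxon_X: 8
  Taxon_A vs Taxon_X: 9
The largest is 9, between Taxon_A and Taxon_X.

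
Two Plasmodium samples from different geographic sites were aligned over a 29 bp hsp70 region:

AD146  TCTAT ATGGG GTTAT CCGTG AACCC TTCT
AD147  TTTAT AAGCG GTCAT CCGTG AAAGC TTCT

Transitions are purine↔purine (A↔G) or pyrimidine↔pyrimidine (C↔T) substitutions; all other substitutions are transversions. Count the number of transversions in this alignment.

Mismatches occur at site 2 (C→T, transition), site 7 (T→A, transversion), site 9 (G→C, transversion), site 13 (T→C, transition), site 23 (C→A, transversion), site 24 (C→G, transversion).
Of the 6 differences, 2 transitions and 4 transversions, so the answer is 4.

4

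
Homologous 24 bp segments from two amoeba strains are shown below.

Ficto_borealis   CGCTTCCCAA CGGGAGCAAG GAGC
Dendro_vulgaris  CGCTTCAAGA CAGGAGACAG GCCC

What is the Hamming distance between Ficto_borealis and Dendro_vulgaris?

The sequences differ at positions 7 (C/A), 8 (C/A), 9 (A/G), 12 (G/A), 17 (C/A), 18 (A/C), 22 (A/C), 23 (G/C).
That gives 8 mismatches out of 24 aligned sites, so the Hamming distance is 8.

8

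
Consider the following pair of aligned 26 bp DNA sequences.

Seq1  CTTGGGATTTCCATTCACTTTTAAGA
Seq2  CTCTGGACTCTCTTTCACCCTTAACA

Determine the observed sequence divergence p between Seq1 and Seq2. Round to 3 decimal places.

0.346

Mismatches occur at site 3 (T→C), site 4 (G→T), site 8 (T→C), site 10 (T→C), site 11 (C→T), site 13 (A→T), site 19 (T→C), site 20 (T→C), site 25 (G→C).
There are 9 differences over 26 sites, so p = 9/26 = 0.346.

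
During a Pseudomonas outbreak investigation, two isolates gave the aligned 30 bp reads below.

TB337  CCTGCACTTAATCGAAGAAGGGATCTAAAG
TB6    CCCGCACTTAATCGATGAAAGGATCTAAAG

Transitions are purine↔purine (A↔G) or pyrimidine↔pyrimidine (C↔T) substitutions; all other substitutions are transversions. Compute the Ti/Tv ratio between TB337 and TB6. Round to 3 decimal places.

Mismatches occur at site 3 (T↔C, transition), site 16 (A↔T, transversion), site 20 (G↔A, transition).
Of the 3 differences, 2 transitions and 1 transversion, so Ti/Tv = 2/1 = 2.000.

2.000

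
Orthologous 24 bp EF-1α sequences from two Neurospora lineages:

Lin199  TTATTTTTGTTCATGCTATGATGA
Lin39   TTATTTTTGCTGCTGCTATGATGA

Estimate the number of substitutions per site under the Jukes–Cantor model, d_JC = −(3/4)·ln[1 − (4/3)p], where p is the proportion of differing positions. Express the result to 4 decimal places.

Mismatches occur at site 10 (T↔C), site 12 (C↔G), site 13 (A↔C).
p = 3/24 = 0.125000.
d = −0.75 · ln(1 − (4/3)·0.125000) = −0.75 · ln(0.833333) = −0.75 · (-0.182322) = 0.1367.

0.1367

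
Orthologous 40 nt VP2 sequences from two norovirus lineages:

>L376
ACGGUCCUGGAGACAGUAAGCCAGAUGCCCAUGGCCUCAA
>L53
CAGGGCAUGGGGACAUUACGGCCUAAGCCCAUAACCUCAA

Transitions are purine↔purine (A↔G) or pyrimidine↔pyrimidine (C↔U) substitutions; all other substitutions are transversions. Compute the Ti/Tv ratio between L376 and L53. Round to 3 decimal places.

0.300

Mismatches occur at site 1 (A↔C, transversion), site 2 (C↔A, transversion), site 5 (U↔G, transversion), site 7 (C↔A, transversion), site 11 (A↔G, transition), site 16 (G↔U, transversion), site 19 (A↔C, transversion), site 21 (C↔G, transversion), site 23 (A↔C, transversion), site 24 (G↔U, transversion), site 26 (U↔A, transversion), site 33 (G↔A, transition), site 34 (G↔A, transition).
Of the 13 differences, 3 transitions and 10 transversions, so Ti/Tv = 3/10 = 0.300.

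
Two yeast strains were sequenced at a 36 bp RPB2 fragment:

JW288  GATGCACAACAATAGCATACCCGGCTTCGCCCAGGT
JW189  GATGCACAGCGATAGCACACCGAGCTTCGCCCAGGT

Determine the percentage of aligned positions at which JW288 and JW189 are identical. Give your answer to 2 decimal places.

The sequences differ at positions 9 (A/G), 11 (A/G), 18 (T/C), 22 (C/G), 23 (G/A).
31 of the 36 sites match, so the percent identity is 31/36 × 100 = 86.11%.

86.11%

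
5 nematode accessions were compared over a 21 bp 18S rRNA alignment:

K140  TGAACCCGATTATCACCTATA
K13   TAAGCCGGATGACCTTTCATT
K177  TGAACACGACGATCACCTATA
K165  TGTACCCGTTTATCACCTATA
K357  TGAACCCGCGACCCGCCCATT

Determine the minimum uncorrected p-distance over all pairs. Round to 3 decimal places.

0.095

Pairwise Hamming distances:
  K140 vs K13: 10
  K140 vs K177: 3
  K140 vs K165: 2
  K140 vs K357: 8
  K13 vs K177: 11
  K13 vs K165: 12
  K13 vs K357: 10
  K177 vs K165: 5
  K177 vs K357: 9
  K165 vs K357: 9
The smallest is 2 mismatches, between K140 and K165; p = 2/21 = 0.095.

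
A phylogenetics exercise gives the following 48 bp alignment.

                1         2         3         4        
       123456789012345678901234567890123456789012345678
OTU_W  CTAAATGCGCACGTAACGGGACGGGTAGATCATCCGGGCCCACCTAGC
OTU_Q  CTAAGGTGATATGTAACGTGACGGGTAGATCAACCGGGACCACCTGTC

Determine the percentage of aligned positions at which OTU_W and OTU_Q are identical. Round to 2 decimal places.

75.00%

Mismatches occur at site 5 (A→G), site 6 (T→G), site 7 (G→T), site 8 (C→G), site 9 (G→A), site 10 (C→T), site 12 (C→T), site 19 (G→T), site 33 (T→A), site 39 (C→A), site 46 (A→G), site 47 (G→T).
36 of the 48 sites match, so the percent identity is 36/48 × 100 = 75.00%.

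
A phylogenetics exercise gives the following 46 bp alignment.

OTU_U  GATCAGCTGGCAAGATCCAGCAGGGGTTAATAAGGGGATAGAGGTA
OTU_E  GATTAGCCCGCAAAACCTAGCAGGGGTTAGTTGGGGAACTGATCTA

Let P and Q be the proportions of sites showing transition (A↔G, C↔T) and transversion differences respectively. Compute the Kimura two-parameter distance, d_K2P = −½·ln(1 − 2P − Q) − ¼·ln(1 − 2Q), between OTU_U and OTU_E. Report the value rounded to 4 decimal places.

0.4079

Differing sites — 4:C/T (Ti); 8:T/C (Ti); 9:G/C (Tv); 14:G/A (Ti); 16:T/C (Ti); 18:C/T (Ti); 30:A/G (Ti); 32:A/T (Tv); 33:A/G (Ti); 37:G/A (Ti); 39:T/C (Ti); 40:A/T (Tv); 43:G/T (Tv); 44:G/C (Tv).
Of the 14 differences, 9 transitions and 5 transversions over 46 sites: P = 9/46 = 0.195652, Q = 5/46 = 0.108696.
d = −0.5·ln(0.500000) − 0.25·ln(0.782608) = −0.5·(-0.693147) − 0.25·(-0.245123) = 0.4079.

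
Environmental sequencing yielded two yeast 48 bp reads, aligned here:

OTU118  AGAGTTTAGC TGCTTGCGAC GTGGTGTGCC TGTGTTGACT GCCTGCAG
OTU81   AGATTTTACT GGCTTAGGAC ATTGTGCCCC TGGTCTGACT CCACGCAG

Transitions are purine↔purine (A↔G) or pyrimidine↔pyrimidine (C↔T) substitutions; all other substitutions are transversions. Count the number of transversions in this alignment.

10

Differing sites — 4:G/T (Tv); 9:G/C (Tv); 10:C/T (Ti); 11:T/G (Tv); 16:G/A (Ti); 17:C/G (Tv); 21:G/A (Ti); 23:G/T (Tv); 27:T/C (Ti); 28:G/C (Tv); 33:T/G (Tv); 34:G/T (Tv); 35:T/C (Ti); 41:G/C (Tv); 43:C/A (Tv); 44:T/C (Ti).
Of the 16 differences, 6 transitions and 10 transversions, so the answer is 10.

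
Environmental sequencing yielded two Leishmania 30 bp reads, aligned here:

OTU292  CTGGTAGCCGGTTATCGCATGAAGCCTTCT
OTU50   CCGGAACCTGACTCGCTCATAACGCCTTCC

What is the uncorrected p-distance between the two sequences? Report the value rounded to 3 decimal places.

Differing sites — 2:T/C; 5:T/A; 7:G/C; 9:C/T; 11:G/A; 12:T/C; 14:A/C; 15:T/G; 17:G/T; 21:G/A; 23:A/C; 30:T/C.
There are 12 differences over 30 sites, so p = 12/30 = 0.400.

0.400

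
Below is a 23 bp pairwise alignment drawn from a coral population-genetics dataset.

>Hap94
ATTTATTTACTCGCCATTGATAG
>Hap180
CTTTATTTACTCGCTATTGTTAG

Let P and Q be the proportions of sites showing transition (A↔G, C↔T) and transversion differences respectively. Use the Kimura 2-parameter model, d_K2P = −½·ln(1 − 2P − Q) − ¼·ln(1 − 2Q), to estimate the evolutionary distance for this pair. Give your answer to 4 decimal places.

Differing sites — 1:A/C (Tv); 15:C/T (Ti); 20:A/T (Tv).
Of the 3 differences, 1 transition and 2 transversions over 23 sites: P = 1/23 = 0.043478, Q = 2/23 = 0.086957.
d = −0.5·ln(0.826087) − 0.25·ln(0.826086) = −0.5·(-0.191055) − 0.25·(-0.191056) = 0.1433.

0.1433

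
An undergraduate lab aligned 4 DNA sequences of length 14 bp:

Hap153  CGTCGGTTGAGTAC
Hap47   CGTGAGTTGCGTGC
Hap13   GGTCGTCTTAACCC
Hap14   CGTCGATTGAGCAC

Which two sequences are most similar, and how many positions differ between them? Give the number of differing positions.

Pairwise Hamming distances:
  Hap153 vs Hap47: 4
  Hap153 vs Hap13: 7
  Hap153 vs Hap14: 2
  Hap47 vs Hap13: 10
  Hap47 vs Hap14: 6
  Hap13 vs Hap14: 6
The smallest is 2, between Hap153 and Hap14.

2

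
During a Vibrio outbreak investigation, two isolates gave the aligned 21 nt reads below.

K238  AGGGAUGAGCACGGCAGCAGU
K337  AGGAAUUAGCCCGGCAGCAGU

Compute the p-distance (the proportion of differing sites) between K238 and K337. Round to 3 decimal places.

The sequences differ at positions 4 (G/A), 7 (G/U), 11 (A/C).
There are 3 differences over 21 sites, so p = 3/21 = 0.143.

0.143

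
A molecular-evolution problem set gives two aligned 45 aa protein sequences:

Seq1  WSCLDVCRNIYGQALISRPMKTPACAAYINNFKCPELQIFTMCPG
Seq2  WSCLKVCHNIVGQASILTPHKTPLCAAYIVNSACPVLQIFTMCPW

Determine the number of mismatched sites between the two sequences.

The sequences differ at positions 5 (D/K), 8 (R/H), 11 (Y/V), 15 (L/S), 17 (S/L), 18 (R/T), 20 (M/H), 24 (A/L), 30 (N/V), 32 (F/S), 33 (K/A), 36 (E/V), 45 (G/W).
That gives 13 mismatches out of 45 aligned sites, so the Hamming distance is 13.

13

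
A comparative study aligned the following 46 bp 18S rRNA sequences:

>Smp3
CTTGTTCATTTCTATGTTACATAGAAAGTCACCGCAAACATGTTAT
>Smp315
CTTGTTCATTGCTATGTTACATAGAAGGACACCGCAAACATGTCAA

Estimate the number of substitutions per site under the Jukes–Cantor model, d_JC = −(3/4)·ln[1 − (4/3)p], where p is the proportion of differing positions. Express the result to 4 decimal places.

0.1174

Differing sites — 11:T/G; 27:A/G; 29:T/A; 44:T/C; 46:T/A.
p = 5/46 = 0.108696.
d = −0.75 · ln(1 − (4/3)·0.108696) = −0.75 · ln(0.855072) = −0.75 · (-0.156570) = 0.1174.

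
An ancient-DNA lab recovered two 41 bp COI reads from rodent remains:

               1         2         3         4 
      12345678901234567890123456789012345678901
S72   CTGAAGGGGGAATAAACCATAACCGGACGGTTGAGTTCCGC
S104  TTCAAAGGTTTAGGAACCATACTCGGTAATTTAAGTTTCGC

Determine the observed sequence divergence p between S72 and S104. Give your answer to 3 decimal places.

Mismatches occur at site 1 (C↔T), site 3 (G↔C), site 6 (G↔A), site 9 (G↔T), site 10 (G↔T), site 11 (A↔T), site 13 (T↔G), site 14 (A↔G), site 22 (A↔C), site 23 (C↔T), site 27 (A↔T), site 28 (C↔A), site 29 (G↔A), site 30 (G↔T), site 33 (G↔A), site 38 (C↔T).
There are 16 differences over 41 sites, so p = 16/41 = 0.390.

0.390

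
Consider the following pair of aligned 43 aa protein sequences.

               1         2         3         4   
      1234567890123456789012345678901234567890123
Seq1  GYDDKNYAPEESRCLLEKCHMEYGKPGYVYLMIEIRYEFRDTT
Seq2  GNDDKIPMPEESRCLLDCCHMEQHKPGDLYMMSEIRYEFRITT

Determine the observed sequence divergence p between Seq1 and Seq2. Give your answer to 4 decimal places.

Differing sites — 2:Y/N; 6:N/I; 7:Y/P; 8:A/M; 17:E/D; 18:K/C; 23:Y/Q; 24:G/H; 28:Y/D; 29:V/L; 31:L/M; 33:I/S; 41:D/I.
There are 13 differences over 43 sites, so p = 13/43 = 0.3023.

0.3023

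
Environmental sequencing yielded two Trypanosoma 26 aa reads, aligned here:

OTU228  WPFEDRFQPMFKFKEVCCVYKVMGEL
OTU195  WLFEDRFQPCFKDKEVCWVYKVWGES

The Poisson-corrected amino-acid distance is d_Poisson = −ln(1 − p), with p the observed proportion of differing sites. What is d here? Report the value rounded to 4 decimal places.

The sequences differ at positions 2 (P/L), 10 (M/C), 13 (F/D), 18 (C/W), 23 (M/W), 26 (L/S).
p = 6/26 = 0.230769.
d = −ln(1 − 0.230769) = −ln(0.769231) = 0.2624.

0.2624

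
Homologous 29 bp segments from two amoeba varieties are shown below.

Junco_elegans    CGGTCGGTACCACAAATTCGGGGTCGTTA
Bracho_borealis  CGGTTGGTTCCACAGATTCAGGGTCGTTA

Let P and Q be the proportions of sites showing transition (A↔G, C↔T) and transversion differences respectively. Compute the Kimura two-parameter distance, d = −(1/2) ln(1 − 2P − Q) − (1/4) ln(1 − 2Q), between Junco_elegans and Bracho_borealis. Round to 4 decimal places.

0.1560

Differing sites — 5:C/T (Ti); 9:A/T (Tv); 15:A/G (Ti); 20:G/A (Ti).
Of the 4 differences, 3 transitions and 1 transversion over 29 sites: P = 3/29 = 0.103448, Q = 1/29 = 0.034483.
d = −0.5·ln(0.758621) − 0.25·ln(0.931034) = −0.5·(-0.276253) − 0.25·(-0.071459) = 0.1560.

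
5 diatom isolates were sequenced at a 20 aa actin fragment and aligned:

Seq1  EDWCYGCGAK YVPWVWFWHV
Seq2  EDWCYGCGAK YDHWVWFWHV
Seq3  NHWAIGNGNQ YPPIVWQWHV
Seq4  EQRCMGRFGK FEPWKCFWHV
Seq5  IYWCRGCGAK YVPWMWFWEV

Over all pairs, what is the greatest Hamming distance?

Pairwise Hamming distances:
  Seq1 vs Seq2: 2
  Seq1 vs Seq3: 10
  Seq1 vs Seq4: 10
  Seq1 vs Seq5: 5
  Seq2 vs Seq3: 11
  Seq2 vs Seq4: 11
  Seq2 vs Seq5: 7
  Seq3 vs Seq4: 15
  Seq3 vs Seq5: 12
  Seq4 vs Seq5: 12
The largest is 15, between Seq3 and Seq4.

15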